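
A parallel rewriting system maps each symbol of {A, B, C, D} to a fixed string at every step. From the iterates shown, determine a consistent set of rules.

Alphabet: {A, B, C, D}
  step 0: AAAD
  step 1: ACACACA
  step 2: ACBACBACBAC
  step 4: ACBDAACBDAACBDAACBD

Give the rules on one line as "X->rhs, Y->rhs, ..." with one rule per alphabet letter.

  step 1 ⇒ step 2: ACACACA ⇒ AC·B·AC·B·AC·B·AC
    A ↦ AC
    C ↦ B
    B ↦ D  (constrained at step 2)
  step 0 ⇒ step 1: AAAD ⇒ AC·AC·AC·A
    D ↦ A

A->AC, B->D, C->B, D->A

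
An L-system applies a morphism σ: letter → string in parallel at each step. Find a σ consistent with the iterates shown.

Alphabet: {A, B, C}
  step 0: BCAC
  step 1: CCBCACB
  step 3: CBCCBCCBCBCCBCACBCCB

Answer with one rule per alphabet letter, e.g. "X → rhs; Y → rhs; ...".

  step 0 ⇒ step 1: BCAC ⇒ C·CB·CA·CB
    A ↦ CA
    B ↦ C
    C ↦ CB

A->CA, B->C, C->CB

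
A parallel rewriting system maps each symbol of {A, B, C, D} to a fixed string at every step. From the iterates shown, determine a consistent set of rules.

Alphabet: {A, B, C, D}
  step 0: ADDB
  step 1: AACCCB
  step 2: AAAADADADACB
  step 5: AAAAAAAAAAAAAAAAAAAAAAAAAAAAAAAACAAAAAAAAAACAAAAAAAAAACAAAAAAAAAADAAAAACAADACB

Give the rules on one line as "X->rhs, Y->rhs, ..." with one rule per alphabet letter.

A->AA, B->CB, C->DA, D->C

  step 1 ⇒ step 2: AACCCB ⇒ AA·AA·DA·DA·DA·CB
    A ↦ AA
    B ↦ CB
    C ↦ DA
  step 0 ⇒ step 1: ADDB ⇒ AA·C·C·CB
    D ↦ C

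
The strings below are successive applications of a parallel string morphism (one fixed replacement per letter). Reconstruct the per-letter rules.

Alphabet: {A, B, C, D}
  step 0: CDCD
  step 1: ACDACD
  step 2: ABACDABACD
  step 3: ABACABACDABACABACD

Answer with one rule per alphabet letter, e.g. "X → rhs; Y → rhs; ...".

A->AB, B->AC, C->A, D->CD

  step 2 ⇒ step 3: ABACDABACD ⇒ AB·AC·AB·A·CD·AB·AC·AB·A·CD
    A ↦ AB
    B ↦ AC
    C ↦ A
    D ↦ CD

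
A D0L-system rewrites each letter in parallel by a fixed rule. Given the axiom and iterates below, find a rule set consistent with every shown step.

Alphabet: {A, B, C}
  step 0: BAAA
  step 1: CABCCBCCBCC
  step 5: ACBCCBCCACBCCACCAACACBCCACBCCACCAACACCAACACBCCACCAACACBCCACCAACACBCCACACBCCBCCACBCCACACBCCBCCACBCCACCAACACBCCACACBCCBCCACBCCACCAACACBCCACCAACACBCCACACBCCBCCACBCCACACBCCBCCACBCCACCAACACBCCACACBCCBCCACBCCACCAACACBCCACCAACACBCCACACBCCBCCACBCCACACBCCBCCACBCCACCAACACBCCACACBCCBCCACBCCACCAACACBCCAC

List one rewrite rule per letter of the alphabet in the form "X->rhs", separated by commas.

  step 0 ⇒ step 1: BAAA ⇒ CA·BCC·BCC·BCC
    A ↦ BCC
    B ↦ CA
    C ↦ AC  (constrained at step 1)

A->BCC, B->CA, C->AC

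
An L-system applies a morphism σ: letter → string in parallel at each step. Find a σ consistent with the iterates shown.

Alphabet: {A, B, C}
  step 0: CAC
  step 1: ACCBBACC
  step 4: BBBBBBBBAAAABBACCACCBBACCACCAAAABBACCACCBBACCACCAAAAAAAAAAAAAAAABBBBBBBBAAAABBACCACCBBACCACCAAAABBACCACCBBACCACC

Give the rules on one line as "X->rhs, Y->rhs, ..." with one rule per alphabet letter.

A->BB, B->AA, C->ACC

  step 0 ⇒ step 1: CAC ⇒ ACC·BB·ACC
    A ↦ BB
    C ↦ ACC
    B ↦ AA  (constrained at step 1)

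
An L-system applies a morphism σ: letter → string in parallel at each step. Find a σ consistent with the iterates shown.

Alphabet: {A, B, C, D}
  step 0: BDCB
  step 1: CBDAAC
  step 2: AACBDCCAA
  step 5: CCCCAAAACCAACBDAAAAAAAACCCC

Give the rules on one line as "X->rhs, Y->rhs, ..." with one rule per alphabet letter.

  step 1 ⇒ step 2: CBDAAC ⇒ AA·C·BD·C·C·AA
    A ↦ C
    B ↦ C
    C ↦ AA
    D ↦ BD

A->C, B->C, C->AA, D->BD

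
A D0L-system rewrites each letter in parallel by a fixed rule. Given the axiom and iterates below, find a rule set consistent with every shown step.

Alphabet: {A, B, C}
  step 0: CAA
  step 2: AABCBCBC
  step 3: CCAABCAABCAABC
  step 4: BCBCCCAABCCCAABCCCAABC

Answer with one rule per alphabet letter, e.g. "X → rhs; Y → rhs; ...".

A->C, B->AA, C->BC

  step 3 ⇒ step 4: CCAABCAABCAABC ⇒ BC·BC·C·C·AA·BC·C·C·AA·BC·C·C·AA·BC
    A ↦ C
    B ↦ AA
    C ↦ BC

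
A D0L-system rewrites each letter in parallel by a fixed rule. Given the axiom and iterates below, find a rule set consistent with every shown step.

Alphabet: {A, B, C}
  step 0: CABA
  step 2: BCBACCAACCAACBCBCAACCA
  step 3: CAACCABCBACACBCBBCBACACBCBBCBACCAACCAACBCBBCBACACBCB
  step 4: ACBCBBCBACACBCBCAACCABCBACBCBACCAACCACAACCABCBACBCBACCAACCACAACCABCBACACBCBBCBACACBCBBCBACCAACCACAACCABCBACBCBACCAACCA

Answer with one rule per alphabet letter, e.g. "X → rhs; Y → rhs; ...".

A->BCB, B->CA, C->AC

  step 3 ⇒ step 4: CAACCABCBACACBCBBCBACACBCBBCBACCAACCAACBCBBCBACACBCB ⇒ AC·BCB·BCB·AC·AC·BCB·CA·AC·CA·BCB·AC·BCB·AC·CA·AC·CA·CA·AC·CA·BCB·AC·BCB·AC·CA·AC·CA·CA·AC·CA·BCB·AC·AC·BCB·BCB·AC·AC·BCB·BCB·AC·CA·AC·CA·CA·AC·CA·BCB·AC·BCB·AC·CA·AC·CA
    A ↦ BCB
    B ↦ CA
    C ↦ AC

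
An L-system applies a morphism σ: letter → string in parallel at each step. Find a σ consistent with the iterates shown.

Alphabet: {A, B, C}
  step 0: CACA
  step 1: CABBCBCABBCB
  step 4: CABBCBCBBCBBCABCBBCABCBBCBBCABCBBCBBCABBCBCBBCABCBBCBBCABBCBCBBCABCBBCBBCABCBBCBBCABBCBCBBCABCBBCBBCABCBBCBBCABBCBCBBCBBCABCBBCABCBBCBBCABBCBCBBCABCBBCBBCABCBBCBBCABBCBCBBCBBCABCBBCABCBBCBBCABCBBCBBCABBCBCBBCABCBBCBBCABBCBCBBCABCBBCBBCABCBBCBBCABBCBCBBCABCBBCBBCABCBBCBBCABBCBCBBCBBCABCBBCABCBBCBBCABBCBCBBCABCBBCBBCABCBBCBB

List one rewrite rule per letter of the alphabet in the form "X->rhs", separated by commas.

  step 0 ⇒ step 1: CACA ⇒ CAB·BCB·CAB·BCB
    A ↦ BCB
    C ↦ CAB
    B ↦ CBB  (constrained at step 1)

A->BCB, B->CBB, C->CAB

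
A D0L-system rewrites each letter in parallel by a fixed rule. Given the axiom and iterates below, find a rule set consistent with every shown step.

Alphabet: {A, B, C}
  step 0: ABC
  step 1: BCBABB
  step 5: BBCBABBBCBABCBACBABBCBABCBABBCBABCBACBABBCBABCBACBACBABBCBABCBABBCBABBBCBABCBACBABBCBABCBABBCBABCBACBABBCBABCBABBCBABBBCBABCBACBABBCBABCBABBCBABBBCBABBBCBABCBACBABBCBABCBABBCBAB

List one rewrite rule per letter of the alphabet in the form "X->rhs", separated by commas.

A->B, B->CBA, C->BB

  step 0 ⇒ step 1: ABC ⇒ B·CBA·BB
    A ↦ B
    B ↦ CBA
    C ↦ BB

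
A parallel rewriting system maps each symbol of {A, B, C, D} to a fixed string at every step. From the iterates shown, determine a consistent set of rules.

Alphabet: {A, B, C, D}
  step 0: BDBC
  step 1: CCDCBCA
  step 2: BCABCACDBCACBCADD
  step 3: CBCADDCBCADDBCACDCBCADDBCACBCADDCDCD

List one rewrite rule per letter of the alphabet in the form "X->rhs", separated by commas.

  step 2 ⇒ step 3: BCABCACDBCACBCADD ⇒ C·BCA·DD·C·BCA·DD·BCA·CD·C·BCA·DD·BCA·C·BCA·DD·CD·CD
    A ↦ DD
    B ↦ C
    C ↦ BCA
    D ↦ CD

A->DD, B->C, C->BCA, D->CD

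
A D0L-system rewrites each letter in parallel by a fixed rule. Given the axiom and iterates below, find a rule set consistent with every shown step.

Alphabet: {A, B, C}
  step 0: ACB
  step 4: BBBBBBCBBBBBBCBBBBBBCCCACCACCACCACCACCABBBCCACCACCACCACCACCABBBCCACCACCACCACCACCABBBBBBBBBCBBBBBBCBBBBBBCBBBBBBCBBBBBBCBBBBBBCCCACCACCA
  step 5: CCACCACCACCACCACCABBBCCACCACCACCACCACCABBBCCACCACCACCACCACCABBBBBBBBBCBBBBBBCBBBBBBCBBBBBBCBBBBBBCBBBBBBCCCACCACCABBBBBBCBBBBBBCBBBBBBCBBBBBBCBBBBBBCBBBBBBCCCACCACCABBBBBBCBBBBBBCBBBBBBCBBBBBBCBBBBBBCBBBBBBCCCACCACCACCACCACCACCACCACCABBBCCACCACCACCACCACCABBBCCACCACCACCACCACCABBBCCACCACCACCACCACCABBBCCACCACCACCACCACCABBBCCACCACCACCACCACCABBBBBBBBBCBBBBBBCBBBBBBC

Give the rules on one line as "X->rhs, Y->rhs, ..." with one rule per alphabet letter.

A->C, B->CCA, C->BBB

  step 4 ⇒ step 5: BBBBBBCBBBBBBCBBBBBBCCCACCACCACCACCACCABBBCCACCACCACCACCACCABBBCCACCACCACCACCACCABBBBBBBBBCBBBBBBCBBBBBBCBBBBBBCBBBBBBCBBBBBBCCCACCACCA ⇒ CCA·CCA·CCA·CCA·CCA·CCA·BBB·CCA·CCA·CCA·CCA·CCA·CCA·BBB·CCA·CCA·CCA·CCA·CCA·CCA·BBB·BBB·BBB·C·BBB·BBB·C·BBB·BBB·C·BBB·BBB·C·BBB·BBB·C·BBB·BBB·C·CCA·CCA·CCA·BBB·BBB·C·BBB·BBB·C·BBB·BBB·C·BBB·BBB·C·BBB·BBB·C·BBB·BBB·C·CCA·CCA·CCA·BBB·BBB·C·BBB·BBB·C·BBB·BBB·C·BBB·BBB·C·BBB·BBB·C·BBB·BBB·C·CCA·CCA·CCA·CCA·CCA·CCA·CCA·CCA·CCA·BBB·CCA·CCA·CCA·CCA·CCA·CCA·BBB·CCA·CCA·CCA·CCA·CCA·CCA·BBB·CCA·CCA·CCA·CCA·CCA·CCA·BBB·CCA·CCA·CCA·CCA·CCA·CCA·BBB·CCA·CCA·CCA·CCA·CCA·CCA·BBB·BBB·BBB·C·BBB·BBB·C·BBB·BBB·C
    A ↦ C
    B ↦ CCA
    C ↦ BBB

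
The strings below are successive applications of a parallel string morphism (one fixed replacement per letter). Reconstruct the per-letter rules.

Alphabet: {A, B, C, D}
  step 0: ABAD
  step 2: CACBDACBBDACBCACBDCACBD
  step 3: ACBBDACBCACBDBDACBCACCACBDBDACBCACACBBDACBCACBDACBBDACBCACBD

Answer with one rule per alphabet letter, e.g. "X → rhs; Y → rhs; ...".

A->BD, B->CAC, C->ACB, D->BD

  step 2 ⇒ step 3: CACBDACBBDACBCACBDCACBD ⇒ ACB·BD·ACB·CAC·BD·BD·ACB·CAC·CAC·BD·BD·ACB·CAC·ACB·BD·ACB·CAC·BD·ACB·BD·ACB·CAC·BD
    A ↦ BD
    B ↦ CAC
    C ↦ ACB
    D ↦ BD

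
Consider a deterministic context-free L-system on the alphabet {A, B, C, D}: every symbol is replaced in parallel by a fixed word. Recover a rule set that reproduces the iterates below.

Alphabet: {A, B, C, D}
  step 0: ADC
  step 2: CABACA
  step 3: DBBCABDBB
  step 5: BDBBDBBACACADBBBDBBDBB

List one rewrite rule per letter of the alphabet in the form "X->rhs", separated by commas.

  step 2 ⇒ step 3: CABACA ⇒ DB·B·CA·B·DB·B
    A ↦ B
    B ↦ CA
    C ↦ DB
    D ↦ A  (constrained at step 0)

A->B, B->CA, C->DB, D->A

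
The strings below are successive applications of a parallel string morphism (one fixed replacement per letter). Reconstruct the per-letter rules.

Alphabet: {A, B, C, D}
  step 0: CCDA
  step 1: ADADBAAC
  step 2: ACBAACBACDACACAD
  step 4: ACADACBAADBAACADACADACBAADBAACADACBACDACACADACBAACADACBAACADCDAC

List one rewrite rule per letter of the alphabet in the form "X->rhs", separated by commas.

  step 1 ⇒ step 2: ADADBAAC ⇒ AC·BA·AC·BA·CD·AC·AC·AD
    A ↦ AC
    B ↦ CD
    C ↦ AD
    D ↦ BA

A->AC, B->CD, C->AD, D->BA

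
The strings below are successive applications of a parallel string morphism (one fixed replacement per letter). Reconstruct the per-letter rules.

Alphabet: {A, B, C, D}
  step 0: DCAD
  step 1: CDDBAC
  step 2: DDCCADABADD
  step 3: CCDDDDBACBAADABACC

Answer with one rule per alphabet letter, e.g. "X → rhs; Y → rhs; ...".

  step 2 ⇒ step 3: DDCCADABADD ⇒ C·C·DD·DD·BA·C·BA·ADA·BA·C·C
    A ↦ BA
    B ↦ ADA
    C ↦ DD
    D ↦ C

A->BA, B->ADA, C->DD, D->C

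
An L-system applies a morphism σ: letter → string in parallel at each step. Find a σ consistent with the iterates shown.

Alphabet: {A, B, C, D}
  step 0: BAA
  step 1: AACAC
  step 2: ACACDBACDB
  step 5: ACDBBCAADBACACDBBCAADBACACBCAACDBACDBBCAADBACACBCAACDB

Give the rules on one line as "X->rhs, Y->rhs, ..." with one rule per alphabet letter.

A->AC, B->A, C->DB, D->BC

  step 1 ⇒ step 2: AACAC ⇒ AC·AC·DB·AC·DB
    A ↦ AC
    C ↦ DB
  step 0 ⇒ step 1: BAA ⇒ A·AC·AC
    B ↦ A
    D ↦ BC  (constrained at step 2)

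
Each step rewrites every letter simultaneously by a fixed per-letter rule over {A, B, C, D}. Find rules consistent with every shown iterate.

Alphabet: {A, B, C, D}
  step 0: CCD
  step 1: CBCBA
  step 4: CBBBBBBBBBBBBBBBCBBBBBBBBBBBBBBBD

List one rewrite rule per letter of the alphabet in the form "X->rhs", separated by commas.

A->D, B->BB, C->CB, D->A

  step 0 ⇒ step 1: CCD ⇒ CB·CB·A
    C ↦ CB
    D ↦ A
    A ↦ D  (constrained at step 1)
    B ↦ BB  (constrained at step 1)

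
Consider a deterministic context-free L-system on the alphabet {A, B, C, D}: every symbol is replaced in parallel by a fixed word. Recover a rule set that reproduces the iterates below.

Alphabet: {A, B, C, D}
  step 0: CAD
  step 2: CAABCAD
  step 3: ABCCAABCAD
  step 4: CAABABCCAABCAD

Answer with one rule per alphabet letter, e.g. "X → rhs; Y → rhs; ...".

  step 3 ⇒ step 4: ABCCAABCAD ⇒ C·A·AB·AB·C·C·A·AB·C·AD
    A ↦ C
    B ↦ A
    C ↦ AB
    D ↦ AD

A->C, B->A, C->AB, D->AD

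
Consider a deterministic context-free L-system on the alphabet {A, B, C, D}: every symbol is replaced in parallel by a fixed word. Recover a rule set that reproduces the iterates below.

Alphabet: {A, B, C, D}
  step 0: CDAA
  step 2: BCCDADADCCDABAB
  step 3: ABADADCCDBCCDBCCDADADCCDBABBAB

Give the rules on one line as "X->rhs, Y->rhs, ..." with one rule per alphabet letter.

  step 2 ⇒ step 3: BCCDADADCCDABAB ⇒ AB·AD·AD·CCD·B·CCD·B·CCD·AD·AD·CCD·B·AB·B·AB
    A ↦ B
    B ↦ AB
    C ↦ AD
    D ↦ CCD

A->B, B->AB, C->AD, D->CCD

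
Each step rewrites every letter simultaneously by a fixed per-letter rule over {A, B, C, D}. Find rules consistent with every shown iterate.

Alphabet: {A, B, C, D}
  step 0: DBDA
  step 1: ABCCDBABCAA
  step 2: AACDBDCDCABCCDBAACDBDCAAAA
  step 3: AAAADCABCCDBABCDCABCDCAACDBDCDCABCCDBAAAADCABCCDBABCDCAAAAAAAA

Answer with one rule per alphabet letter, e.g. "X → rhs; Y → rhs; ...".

A->AA, B->CDB, C->DC, D->ABC

  step 2 ⇒ step 3: AACDBDCDCABCCDBAACDBDCAAAA ⇒ AA·AA·DC·ABC·CDB·ABC·DC·ABC·DC·AA·CDB·DC·DC·ABC·CDB·AA·AA·DC·ABC·CDB·ABC·DC·AA·AA·AA·AA
    A ↦ AA
    B ↦ CDB
    C ↦ DC
    D ↦ ABC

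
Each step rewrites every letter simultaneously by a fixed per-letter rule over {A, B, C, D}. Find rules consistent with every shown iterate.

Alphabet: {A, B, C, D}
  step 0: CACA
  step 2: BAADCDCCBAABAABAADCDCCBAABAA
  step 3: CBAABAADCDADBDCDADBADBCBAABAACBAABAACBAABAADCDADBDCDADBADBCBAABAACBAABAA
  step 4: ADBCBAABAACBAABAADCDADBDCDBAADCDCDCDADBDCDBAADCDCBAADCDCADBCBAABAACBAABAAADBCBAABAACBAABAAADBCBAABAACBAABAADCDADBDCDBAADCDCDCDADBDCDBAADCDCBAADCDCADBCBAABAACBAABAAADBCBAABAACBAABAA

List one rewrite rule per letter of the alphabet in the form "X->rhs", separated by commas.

A->BAA, B->C, C->ADB, D->DCD

  step 3 ⇒ step 4: CBAABAADCDADBDCDADBADBCBAABAACBAABAACBAABAADCDADBDCDADBADBCBAABAACBAABAA ⇒ ADB·C·BAA·BAA·C·BAA·BAA·DCD·ADB·DCD·BAA·DCD·C·DCD·ADB·DCD·BAA·DCD·C·BAA·DCD·C·ADB·C·BAA·BAA·C·BAA·BAA·ADB·C·BAA·BAA·C·BAA·BAA·ADB·C·BAA·BAA·C·BAA·BAA·DCD·ADB·DCD·BAA·DCD·C·DCD·ADB·DCD·BAA·DCD·C·BAA·DCD·C·ADB·C·BAA·BAA·C·BAA·BAA·ADB·C·BAA·BAA·C·BAA·BAA
    A ↦ BAA
    B ↦ C
    C ↦ ADB
    D ↦ DCD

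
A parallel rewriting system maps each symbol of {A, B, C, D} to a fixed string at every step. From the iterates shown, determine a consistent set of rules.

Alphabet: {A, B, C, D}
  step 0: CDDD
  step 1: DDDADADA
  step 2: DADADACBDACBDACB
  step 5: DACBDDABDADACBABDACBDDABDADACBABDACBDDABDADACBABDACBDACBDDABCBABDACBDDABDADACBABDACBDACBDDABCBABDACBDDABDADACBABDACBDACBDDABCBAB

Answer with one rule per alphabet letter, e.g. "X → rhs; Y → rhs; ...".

A->CB, B->AB, C->DD, D->DA

  step 1 ⇒ step 2: DDDADADA ⇒ DA·DA·DA·CB·DA·CB·DA·CB
    A ↦ CB
    D ↦ DA
    B ↦ AB  (constrained at step 2)
  step 0 ⇒ step 1: CDDD ⇒ DD·DA·DA·DA
    C ↦ DD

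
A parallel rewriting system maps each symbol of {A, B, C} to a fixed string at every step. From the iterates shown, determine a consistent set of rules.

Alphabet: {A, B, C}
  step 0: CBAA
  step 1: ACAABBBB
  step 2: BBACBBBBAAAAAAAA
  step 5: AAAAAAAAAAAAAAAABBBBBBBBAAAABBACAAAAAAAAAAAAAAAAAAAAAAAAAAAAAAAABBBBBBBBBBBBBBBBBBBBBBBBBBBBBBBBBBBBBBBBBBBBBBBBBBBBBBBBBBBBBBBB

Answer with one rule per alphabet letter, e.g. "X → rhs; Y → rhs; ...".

  step 1 ⇒ step 2: ACAABBBB ⇒ BB·AC·BB·BB·AA·AA·AA·AA
    A ↦ BB
    B ↦ AA
    C ↦ AC

A->BB, B->AA, C->AC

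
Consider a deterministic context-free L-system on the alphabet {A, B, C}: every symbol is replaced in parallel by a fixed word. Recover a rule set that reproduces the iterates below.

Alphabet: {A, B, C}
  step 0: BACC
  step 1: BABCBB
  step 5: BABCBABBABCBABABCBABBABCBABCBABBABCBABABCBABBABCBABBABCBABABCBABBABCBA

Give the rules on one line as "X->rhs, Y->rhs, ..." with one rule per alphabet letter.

  step 0 ⇒ step 1: BACC ⇒ BA·BC·B·B
    A ↦ BC
    B ↦ BA
    C ↦ B

A->BC, B->BA, C->B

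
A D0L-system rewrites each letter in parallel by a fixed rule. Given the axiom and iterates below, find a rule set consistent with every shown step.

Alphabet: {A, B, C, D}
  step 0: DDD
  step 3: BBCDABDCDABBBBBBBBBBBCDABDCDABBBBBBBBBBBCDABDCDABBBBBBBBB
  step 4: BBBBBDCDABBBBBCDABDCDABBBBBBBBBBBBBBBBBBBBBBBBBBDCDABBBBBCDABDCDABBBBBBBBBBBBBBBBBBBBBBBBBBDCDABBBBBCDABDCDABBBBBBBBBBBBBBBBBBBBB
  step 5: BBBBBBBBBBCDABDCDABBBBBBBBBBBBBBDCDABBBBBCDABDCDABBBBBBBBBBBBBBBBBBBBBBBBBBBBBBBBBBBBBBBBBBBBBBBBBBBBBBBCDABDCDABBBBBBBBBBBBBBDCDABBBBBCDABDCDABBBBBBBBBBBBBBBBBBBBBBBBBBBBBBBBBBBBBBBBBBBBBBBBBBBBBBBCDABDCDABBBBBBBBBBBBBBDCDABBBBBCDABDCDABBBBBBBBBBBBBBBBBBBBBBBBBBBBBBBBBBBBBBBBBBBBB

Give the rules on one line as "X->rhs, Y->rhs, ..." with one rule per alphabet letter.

  step 4 ⇒ step 5: BBBBBDCDABBBBBCDABDCDABBBBBBBBBBBBBBBBBBBBBBBBBBDCDABBBBBCDABDCDABBBBBBBBBBBBBBBBBBBBBBBBBBDCDABBBBBCDABDCDABBBBBBBBBBBBBBBBBBBBB ⇒ BB·BB·BB·BB·BB·CDA·BD·CDA·BBB·BB·BB·BB·BB·BB·BD·CDA·BBB·BB·CDA·BD·CDA·BBB·BB·BB·BB·BB·BB·BB·BB·BB·BB·BB·BB·BB·BB·BB·BB·BB·BB·BB·BB·BB·BB·BB·BB·BB·BB·BB·CDA·BD·CDA·BBB·BB·BB·BB·BB·BB·BD·CDA·BBB·BB·CDA·BD·CDA·BBB·BB·BB·BB·BB·BB·BB·BB·BB·BB·BB·BB·BB·BB·BB·BB·BB·BB·BB·BB·BB·BB·BB·BB·BB·BB·BB·CDA·BD·CDA·BBB·BB·BB·BB·BB·BB·BD·CDA·BBB·BB·CDA·BD·CDA·BBB·BB·BB·BB·BB·BB·BB·BB·BB·BB·BB·BB·BB·BB·BB·BB·BB·BB·BB·BB·BB·BB
    A ↦ BBB
    B ↦ BB
    C ↦ BD
    D ↦ CDA

A->BBB, B->BB, C->BD, D->CDA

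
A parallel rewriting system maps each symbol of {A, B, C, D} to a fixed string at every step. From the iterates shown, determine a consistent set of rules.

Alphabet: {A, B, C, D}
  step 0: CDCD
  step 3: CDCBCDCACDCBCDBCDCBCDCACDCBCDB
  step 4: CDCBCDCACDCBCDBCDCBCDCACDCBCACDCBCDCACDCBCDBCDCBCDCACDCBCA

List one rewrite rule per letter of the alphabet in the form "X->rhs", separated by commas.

A->B, B->CA, C->CD, D->CB

  step 3 ⇒ step 4: CDCBCDCACDCBCDBCDCBCDCACDCBCDB ⇒ CD·CB·CD·CA·CD·CB·CD·B·CD·CB·CD·CA·CD·CB·CA·CD·CB·CD·CA·CD·CB·CD·B·CD·CB·CD·CA·CD·CB·CA
    A ↦ B
    B ↦ CA
    C ↦ CD
    D ↦ CB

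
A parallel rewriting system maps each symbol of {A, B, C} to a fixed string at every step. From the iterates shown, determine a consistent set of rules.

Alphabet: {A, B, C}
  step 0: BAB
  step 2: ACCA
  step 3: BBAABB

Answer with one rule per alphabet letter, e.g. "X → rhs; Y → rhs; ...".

  step 2 ⇒ step 3: ACCA ⇒ BB·A·A·BB
    A ↦ BB
    C ↦ A
    B ↦ C  (constrained at step 0)

A->BB, B->C, C->A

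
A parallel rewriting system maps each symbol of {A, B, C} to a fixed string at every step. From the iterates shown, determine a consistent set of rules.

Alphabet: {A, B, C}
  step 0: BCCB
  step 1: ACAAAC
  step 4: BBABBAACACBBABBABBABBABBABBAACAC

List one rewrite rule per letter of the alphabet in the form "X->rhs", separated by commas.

A->BB, B->AC, C->A

  step 0 ⇒ step 1: BCCB ⇒ AC·A·A·AC
    B ↦ AC
    C ↦ A
    A ↦ BB  (constrained at step 1)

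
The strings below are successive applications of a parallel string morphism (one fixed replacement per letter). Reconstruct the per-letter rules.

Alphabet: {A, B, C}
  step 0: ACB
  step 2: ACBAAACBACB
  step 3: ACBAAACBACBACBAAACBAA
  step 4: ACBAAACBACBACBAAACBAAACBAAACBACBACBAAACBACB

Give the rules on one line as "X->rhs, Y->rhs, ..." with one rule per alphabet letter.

  step 3 ⇒ step 4: ACBAAACBACBACBAAACBAA ⇒ ACB·A·A·ACB·ACB·ACB·A·A·ACB·A·A·ACB·A·A·ACB·ACB·ACB·A·A·ACB·ACB
    A ↦ ACB
    B ↦ A
    C ↦ A

A->ACB, B->A, C->A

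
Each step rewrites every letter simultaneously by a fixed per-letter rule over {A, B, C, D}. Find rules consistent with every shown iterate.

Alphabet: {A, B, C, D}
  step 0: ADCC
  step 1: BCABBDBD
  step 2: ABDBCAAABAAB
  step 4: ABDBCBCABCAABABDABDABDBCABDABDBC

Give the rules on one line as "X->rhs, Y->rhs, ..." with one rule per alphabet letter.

  step 1 ⇒ step 2: BCABBDBD ⇒ A·BD·BC·A·A·AB·A·AB
    A ↦ BC
    B ↦ A
    C ↦ BD
    D ↦ AB

A->BC, B->A, C->BD, D->AB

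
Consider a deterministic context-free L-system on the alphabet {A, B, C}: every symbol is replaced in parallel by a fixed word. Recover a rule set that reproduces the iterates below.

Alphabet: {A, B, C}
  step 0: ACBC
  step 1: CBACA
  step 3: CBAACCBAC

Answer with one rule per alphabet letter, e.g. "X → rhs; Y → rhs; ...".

A->CB, B->C, C->A

  step 0 ⇒ step 1: ACBC ⇒ CB·A·C·A
    A ↦ CB
    B ↦ C
    C ↦ A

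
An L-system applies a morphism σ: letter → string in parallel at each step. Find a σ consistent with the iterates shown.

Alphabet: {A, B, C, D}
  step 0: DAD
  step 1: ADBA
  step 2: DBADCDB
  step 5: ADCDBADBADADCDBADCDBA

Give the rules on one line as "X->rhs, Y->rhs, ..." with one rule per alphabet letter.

  step 1 ⇒ step 2: ADBA ⇒ DB·A·DC·DB
    A ↦ DB
    B ↦ DC
    D ↦ A
    C ↦ D  (constrained at step 2)

A->DB, B->DC, C->D, D->A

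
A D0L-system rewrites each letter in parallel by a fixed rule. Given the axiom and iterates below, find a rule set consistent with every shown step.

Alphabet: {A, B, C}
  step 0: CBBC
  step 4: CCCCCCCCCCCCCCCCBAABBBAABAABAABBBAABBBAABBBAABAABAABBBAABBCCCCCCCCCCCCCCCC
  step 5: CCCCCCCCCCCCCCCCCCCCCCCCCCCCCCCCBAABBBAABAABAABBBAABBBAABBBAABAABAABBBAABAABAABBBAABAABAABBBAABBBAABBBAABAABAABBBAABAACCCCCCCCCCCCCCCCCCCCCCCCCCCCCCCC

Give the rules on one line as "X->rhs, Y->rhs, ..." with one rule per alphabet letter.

  step 4 ⇒ step 5: CCCCCCCCCCCCCCCCBAABBBAABAABAABBBAABBBAABBBAABAABAABBBAABBCCCCCCCCCCCCCCCC ⇒ CC·CC·CC·CC·CC·CC·CC·CC·CC·CC·CC·CC·CC·CC·CC·CC·BAA·B·B·BAA·BAA·BAA·B·B·BAA·B·B·BAA·B·B·BAA·BAA·BAA·B·B·BAA·BAA·BAA·B·B·BAA·BAA·BAA·B·B·BAA·B·B·BAA·B·B·BAA·BAA·BAA·B·B·BAA·BAA·CC·CC·CC·CC·CC·CC·CC·CC·CC·CC·CC·CC·CC·CC·CC·CC
    A ↦ B
    B ↦ BAA
    C ↦ CC

A->B, B->BAA, C->CC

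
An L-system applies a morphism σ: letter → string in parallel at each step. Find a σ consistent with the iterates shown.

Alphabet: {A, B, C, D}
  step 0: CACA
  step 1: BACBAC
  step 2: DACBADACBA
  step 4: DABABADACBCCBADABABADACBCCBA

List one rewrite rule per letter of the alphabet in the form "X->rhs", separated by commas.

A->C, B->DA, C->BA, D->BC

  step 1 ⇒ step 2: BACBAC ⇒ DA·C·BA·DA·C·BA
    A ↦ C
    B ↦ DA
    C ↦ BA
    D ↦ BC  (constrained at step 2)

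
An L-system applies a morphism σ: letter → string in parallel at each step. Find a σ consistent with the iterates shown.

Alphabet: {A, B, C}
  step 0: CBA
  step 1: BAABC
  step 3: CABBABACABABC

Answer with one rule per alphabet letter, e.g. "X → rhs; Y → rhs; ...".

A->C, B->AB, C->BA

  step 0 ⇒ step 1: CBA ⇒ BA·AB·C
    A ↦ C
    B ↦ AB
    C ↦ BA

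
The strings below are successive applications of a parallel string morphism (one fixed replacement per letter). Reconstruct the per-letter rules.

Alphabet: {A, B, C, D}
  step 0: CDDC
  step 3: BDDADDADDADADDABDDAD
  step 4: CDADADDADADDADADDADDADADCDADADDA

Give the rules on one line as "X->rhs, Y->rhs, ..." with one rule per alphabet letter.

  step 3 ⇒ step 4: BDDADDADDADADDABDDAD ⇒ C·DA·DA·D·DA·DA·D·DA·DA·D·DA·D·DA·DA·D·C·DA·DA·D·DA
    A ↦ D
    B ↦ C
    D ↦ DA
    C ↦ BD  (constrained at step 0)

A->D, B->C, C->BD, D->DA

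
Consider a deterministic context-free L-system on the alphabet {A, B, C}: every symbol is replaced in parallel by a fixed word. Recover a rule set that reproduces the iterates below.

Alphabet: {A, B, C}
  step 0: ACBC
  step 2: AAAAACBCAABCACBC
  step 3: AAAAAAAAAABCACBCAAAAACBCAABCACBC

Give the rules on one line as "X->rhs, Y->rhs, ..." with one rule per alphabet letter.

  step 2 ⇒ step 3: AAAAACBCAABCACBC ⇒ AA·AA·AA·AA·AA·BC·AC·BC·AA·AA·AC·BC·AA·BC·AC·BC
    A ↦ AA
    B ↦ AC
    C ↦ BC

A->AA, B->AC, C->BC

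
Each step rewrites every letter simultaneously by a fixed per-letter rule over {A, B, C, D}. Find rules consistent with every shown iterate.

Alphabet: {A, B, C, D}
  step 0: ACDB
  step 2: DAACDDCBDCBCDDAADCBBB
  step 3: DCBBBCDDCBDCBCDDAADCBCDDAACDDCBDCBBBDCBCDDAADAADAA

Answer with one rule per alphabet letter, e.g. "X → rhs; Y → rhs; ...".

  step 2 ⇒ step 3: DAACDDCBDCBCDDAADCBBB ⇒ DCB·B·B·CD·DCB·DCB·CD·DAA·DCB·CD·DAA·CD·DCB·DCB·B·B·DCB·CD·DAA·DAA·DAA
    A ↦ B
    B ↦ DAA
    C ↦ CD
    D ↦ DCB

A->B, B->DAA, C->CD, D->DCB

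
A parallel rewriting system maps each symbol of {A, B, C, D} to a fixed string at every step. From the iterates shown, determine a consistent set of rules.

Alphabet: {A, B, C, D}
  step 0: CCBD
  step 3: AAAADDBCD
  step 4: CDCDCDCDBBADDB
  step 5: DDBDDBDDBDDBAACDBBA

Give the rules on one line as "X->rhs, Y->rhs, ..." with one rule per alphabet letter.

  step 4 ⇒ step 5: CDCDCDCDBBADDB ⇒ DD·B·DD·B·DD·B·DD·B·A·A·CD·B·B·A
    A ↦ CD
    B ↦ A
    C ↦ DD
    D ↦ B

A->CD, B->A, C->DD, D->B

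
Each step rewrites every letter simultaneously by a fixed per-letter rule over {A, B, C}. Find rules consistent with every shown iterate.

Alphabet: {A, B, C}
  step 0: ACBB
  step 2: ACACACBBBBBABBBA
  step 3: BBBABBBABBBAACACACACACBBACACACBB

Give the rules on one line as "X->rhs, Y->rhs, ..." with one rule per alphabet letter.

  step 2 ⇒ step 3: ACACACBBBBBABBBA ⇒ BB·BA·BB·BA·BB·BA·AC·AC·AC·AC·AC·BB·AC·AC·AC·BB
    A ↦ BB
    B ↦ AC
    C ↦ BA

A->BB, B->AC, C->BA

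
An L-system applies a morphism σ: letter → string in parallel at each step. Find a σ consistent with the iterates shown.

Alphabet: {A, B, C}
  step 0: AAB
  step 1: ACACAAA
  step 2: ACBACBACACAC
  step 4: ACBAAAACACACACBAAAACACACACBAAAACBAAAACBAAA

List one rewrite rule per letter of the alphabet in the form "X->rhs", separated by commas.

  step 1 ⇒ step 2: ACACAAA ⇒ AC·B·AC·B·AC·AC·AC
    A ↦ AC
    C ↦ B
  step 0 ⇒ step 1: AAB ⇒ AC·AC·AAA
    B ↦ AAA

A->AC, B->AAA, C->B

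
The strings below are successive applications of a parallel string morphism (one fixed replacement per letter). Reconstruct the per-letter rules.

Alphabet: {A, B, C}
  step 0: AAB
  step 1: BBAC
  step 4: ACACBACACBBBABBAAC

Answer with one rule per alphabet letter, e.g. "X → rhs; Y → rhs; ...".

A->B, B->AC, C->BA

  step 0 ⇒ step 1: AAB ⇒ B·B·AC
    A ↦ B
    B ↦ AC
    C ↦ BA  (constrained at step 1)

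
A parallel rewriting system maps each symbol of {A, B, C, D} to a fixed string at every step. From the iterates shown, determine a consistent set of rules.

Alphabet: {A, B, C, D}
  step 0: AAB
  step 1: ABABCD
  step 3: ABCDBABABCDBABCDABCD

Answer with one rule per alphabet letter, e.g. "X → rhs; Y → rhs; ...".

  step 0 ⇒ step 1: AAB ⇒ AB·AB·CD
    A ↦ AB
    B ↦ CD
    C ↦ B  (constrained at step 1)
    D ↦ AB  (constrained at step 1)

A->AB, B->CD, C->B, D->AB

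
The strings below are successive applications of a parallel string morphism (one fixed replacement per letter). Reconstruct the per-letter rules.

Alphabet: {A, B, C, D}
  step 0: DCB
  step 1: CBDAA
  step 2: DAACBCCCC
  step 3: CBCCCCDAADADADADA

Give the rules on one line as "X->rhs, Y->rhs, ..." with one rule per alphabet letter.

  step 2 ⇒ step 3: DAACBCCCC ⇒ CB·CC·CC·DA·A·DA·DA·DA·DA
    A ↦ CC
    B ↦ A
    C ↦ DA
    D ↦ CB

A->CC, B->A, C->DA, D->CB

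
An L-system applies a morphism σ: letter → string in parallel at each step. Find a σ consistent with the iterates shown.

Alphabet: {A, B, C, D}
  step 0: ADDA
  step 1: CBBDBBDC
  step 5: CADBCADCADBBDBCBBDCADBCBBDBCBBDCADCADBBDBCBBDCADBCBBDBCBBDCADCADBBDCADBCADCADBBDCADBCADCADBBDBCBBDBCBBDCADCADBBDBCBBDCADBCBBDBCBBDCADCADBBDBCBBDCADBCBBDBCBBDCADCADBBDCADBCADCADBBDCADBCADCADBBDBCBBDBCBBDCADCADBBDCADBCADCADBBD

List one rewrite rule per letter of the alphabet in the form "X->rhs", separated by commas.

A->C, B->CAD, C->B, D->BBD

  step 0 ⇒ step 1: ADDA ⇒ C·BBD·BBD·C
    A ↦ C
    D ↦ BBD
    B ↦ CAD  (constrained at step 1)
    C ↦ B  (constrained at step 1)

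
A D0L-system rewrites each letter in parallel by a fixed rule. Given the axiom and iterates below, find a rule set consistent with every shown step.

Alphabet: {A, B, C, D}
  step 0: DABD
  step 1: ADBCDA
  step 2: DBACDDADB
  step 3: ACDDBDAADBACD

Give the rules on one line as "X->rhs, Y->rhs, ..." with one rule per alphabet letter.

A->DB, B->CD, C->D, D->A

  step 2 ⇒ step 3: DBACDDADB ⇒ A·CD·DB·D·A·A·DB·A·CD
    A ↦ DB
    B ↦ CD
    C ↦ D
    D ↦ A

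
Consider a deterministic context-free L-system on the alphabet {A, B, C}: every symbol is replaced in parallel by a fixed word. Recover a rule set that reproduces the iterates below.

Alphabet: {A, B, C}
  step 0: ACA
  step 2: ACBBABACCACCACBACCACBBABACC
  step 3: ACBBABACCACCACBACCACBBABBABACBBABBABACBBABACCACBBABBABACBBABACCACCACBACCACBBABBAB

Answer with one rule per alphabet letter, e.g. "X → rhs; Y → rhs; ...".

A->ACB, B->ACC, C->BAB

  step 2 ⇒ step 3: ACBBABACCACCACBACCACBBABACC ⇒ ACB·BAB·ACC·ACC·ACB·ACC·ACB·BAB·BAB·ACB·BAB·BAB·ACB·BAB·ACC·ACB·BAB·BAB·ACB·BAB·ACC·ACC·ACB·ACC·ACB·BAB·BAB
    A ↦ ACB
    B ↦ ACC
    C ↦ BAB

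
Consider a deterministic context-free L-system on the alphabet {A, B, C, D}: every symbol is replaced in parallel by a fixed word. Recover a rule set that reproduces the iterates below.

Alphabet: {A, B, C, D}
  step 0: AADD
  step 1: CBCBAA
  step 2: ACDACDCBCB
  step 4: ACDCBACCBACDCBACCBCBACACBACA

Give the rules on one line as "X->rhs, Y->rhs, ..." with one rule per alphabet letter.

  step 1 ⇒ step 2: CBCBAA ⇒ AC·D·AC·D·CB·CB
    A ↦ CB
    B ↦ D
    C ↦ AC
  step 0 ⇒ step 1: AADD ⇒ CB·CB·A·A
    D ↦ A

A->CB, B->D, C->AC, D->A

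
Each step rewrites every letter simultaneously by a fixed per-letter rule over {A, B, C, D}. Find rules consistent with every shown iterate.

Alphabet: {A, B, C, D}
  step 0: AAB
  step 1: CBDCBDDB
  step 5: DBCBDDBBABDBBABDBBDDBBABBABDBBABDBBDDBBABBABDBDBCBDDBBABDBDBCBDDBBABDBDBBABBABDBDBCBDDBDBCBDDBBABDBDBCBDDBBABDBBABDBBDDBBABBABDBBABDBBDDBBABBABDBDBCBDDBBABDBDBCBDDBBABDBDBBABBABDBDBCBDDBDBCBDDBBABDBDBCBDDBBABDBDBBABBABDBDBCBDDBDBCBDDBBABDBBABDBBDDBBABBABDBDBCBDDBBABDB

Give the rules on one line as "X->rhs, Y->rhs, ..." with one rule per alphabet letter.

  step 0 ⇒ step 1: AAB ⇒ CBD·CBD·DB
    A ↦ CBD
    B ↦ DB
    C ↦ BD  (constrained at step 1)
    D ↦ BAB  (constrained at step 1)

A->CBD, B->DB, C->BD, D->BAB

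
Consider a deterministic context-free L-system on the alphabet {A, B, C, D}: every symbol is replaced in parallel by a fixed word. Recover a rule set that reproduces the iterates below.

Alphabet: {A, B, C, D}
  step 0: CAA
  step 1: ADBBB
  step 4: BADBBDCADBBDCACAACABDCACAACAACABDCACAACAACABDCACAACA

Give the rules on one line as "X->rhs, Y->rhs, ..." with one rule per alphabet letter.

A->B, B->ACA, C->ADB, D->DC

  step 0 ⇒ step 1: CAA ⇒ ADB·B·B
    A ↦ B
    C ↦ ADB
    B ↦ ACA  (constrained at step 1)
    D ↦ DC  (constrained at step 1)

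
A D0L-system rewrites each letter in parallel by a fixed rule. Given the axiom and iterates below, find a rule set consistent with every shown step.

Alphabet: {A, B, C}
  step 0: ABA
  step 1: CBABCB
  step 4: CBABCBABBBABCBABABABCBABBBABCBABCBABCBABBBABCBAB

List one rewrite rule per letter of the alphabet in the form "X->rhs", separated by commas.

  step 0 ⇒ step 1: ABA ⇒ CB·AB·CB
    A ↦ CB
    B ↦ AB
    C ↦ BB  (constrained at step 1)

A->CB, B->AB, C->BB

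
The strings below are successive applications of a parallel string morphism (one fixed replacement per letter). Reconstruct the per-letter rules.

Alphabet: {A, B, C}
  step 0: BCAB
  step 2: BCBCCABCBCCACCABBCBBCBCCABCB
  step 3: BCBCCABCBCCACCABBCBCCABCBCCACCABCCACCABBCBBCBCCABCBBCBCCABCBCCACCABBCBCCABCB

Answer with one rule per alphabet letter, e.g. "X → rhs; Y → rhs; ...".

A->B, B->BCB, C->CCA

  step 2 ⇒ step 3: BCBCCABCBCCACCABBCBBCBCCABCB ⇒ BCB·CCA·BCB·CCA·CCA·B·BCB·CCA·BCB·CCA·CCA·B·CCA·CCA·B·BCB·BCB·CCA·BCB·BCB·CCA·BCB·CCA·CCA·B·BCB·CCA·BCB
    A ↦ B
    B ↦ BCB
    C ↦ CCA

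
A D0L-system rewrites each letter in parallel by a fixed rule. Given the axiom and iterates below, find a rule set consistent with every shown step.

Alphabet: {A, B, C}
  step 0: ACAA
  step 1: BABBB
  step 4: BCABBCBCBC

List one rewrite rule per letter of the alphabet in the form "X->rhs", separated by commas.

  step 0 ⇒ step 1: ACAA ⇒ B·AB·B·B
    A ↦ B
    C ↦ AB
    B ↦ C  (constrained at step 1)

A->B, B->C, C->AB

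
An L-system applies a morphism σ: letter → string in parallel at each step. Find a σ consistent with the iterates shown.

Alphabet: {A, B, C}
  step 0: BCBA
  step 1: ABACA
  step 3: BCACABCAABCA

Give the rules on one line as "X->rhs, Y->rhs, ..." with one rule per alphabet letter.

  step 0 ⇒ step 1: BCBA ⇒ A·B·A·CA
    A ↦ CA
    B ↦ A
    C ↦ B

A->CA, B->A, C->B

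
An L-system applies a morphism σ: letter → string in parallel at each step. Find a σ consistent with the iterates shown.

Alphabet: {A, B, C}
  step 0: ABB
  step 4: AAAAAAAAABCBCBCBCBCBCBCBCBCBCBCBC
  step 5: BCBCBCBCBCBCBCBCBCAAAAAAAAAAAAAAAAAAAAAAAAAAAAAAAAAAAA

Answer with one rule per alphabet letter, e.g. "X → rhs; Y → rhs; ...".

  step 4 ⇒ step 5: AAAAAAAAABCBCBCBCBCBCBCBCBCBCBCBC ⇒ BC·BC·BC·BC·BC·BC·BC·BC·BC·AA·A·AA·A·AA·A·AA·A·AA·A·AA·A·AA·A·AA·A·AA·A·AA·A·AA·A·AA·A
    A ↦ BC
    B ↦ AA
    C ↦ A

A->BC, B->AA, C->A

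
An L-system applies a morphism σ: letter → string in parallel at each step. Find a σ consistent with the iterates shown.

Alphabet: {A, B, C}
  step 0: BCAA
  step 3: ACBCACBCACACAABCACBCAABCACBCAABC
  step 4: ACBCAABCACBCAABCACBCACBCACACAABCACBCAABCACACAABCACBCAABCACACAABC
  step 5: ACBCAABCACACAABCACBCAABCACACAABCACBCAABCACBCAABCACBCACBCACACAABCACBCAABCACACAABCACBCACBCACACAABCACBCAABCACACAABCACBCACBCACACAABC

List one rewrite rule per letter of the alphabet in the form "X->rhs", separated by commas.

A->AC, B->AA, C->BC

  step 4 ⇒ step 5: ACBCAABCACBCAABCACBCACBCACACAABCACBCAABCACACAABCACBCAABCACACAABC ⇒ AC·BC·AA·BC·AC·AC·AA·BC·AC·BC·AA·BC·AC·AC·AA·BC·AC·BC·AA·BC·AC·BC·AA·BC·AC·BC·AC·BC·AC·AC·AA·BC·AC·BC·AA·BC·AC·AC·AA·BC·AC·BC·AC·BC·AC·AC·AA·BC·AC·BC·AA·BC·AC·AC·AA·BC·AC·BC·AC·BC·AC·AC·AA·BC
    A ↦ AC
    B ↦ AA
    C ↦ BC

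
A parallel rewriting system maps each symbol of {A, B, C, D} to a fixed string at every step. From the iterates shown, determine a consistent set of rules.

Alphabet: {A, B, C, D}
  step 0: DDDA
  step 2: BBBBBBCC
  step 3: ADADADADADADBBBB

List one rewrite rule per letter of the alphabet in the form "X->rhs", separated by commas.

  step 2 ⇒ step 3: BBBBBBCC ⇒ AD·AD·AD·AD·AD·AD·BB·BB
    B ↦ AD
    C ↦ BB
    A ↦ DD  (constrained at step 0)
    D ↦ C  (constrained at step 0)

A->DD, B->AD, C->BB, D->C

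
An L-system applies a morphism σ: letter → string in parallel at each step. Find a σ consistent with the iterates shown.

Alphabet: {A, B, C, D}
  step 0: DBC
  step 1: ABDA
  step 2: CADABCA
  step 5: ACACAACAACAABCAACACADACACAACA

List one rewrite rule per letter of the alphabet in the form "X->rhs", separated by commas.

A->CA, B->D, C->A, D->AB

  step 1 ⇒ step 2: ABDA ⇒ CA·D·AB·CA
    A ↦ CA
    B ↦ D
    D ↦ AB
  step 0 ⇒ step 1: DBC ⇒ AB·D·A
    C ↦ A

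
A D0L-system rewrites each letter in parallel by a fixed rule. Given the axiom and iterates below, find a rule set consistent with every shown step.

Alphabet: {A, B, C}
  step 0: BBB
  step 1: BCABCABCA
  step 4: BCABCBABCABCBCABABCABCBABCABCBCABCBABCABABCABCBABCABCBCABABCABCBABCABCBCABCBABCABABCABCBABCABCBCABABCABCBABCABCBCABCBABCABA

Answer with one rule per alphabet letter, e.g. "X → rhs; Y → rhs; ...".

  step 0 ⇒ step 1: BBB ⇒ BCA·BCA·BCA
    B ↦ BCA
    A ↦ BA  (constrained at step 1)
    C ↦ BC  (constrained at step 1)

A->BA, B->BCA, C->BC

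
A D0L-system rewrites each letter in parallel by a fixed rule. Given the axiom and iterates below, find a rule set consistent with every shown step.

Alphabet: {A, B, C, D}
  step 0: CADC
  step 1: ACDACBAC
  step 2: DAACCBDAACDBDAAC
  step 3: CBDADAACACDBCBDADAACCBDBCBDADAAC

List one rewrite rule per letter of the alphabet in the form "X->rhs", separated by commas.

  step 2 ⇒ step 3: DAACCBDAACDBDAAC ⇒ CB·DA·DA·AC·AC·DB·CB·DA·DA·AC·CB·DB·CB·DA·DA·AC
    A ↦ DA
    B ↦ DB
    C ↦ AC
    D ↦ CB

A->DA, B->DB, C->AC, D->CB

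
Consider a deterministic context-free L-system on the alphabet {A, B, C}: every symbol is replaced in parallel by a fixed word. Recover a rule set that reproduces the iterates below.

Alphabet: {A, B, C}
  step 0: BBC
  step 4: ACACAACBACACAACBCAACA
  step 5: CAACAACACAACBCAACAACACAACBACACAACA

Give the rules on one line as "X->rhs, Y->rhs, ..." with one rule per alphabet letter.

A->CA, B->CB, C->A

  step 4 ⇒ step 5: ACACAACBACACAACBCAACA ⇒ CA·A·CA·A·CA·CA·A·CB·CA·A·CA·A·CA·CA·A·CB·A·CA·CA·A·CA
    A ↦ CA
    B ↦ CB
    C ↦ A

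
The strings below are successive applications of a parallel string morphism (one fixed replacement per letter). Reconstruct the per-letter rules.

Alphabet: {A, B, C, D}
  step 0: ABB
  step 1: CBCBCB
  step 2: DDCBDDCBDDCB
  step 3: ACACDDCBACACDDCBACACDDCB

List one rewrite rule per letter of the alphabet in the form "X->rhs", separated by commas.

  step 2 ⇒ step 3: DDCBDDCBDDCB ⇒ AC·AC·DD·CB·AC·AC·DD·CB·AC·AC·DD·CB
    B ↦ CB
    C ↦ DD
    D ↦ AC
  step 0 ⇒ step 1: ABB ⇒ CB·CB·CB
    A ↦ CB

A->CB, B->CB, C->DD, D->AC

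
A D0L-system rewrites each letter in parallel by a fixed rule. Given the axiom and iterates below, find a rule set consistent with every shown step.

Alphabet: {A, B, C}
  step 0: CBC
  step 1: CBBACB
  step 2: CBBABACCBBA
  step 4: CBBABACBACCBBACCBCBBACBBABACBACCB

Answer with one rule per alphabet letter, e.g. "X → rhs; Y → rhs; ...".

  step 1 ⇒ step 2: CBBACB ⇒ CB·BA·BA·C·CB·BA
    A ↦ C
    B ↦ BA
    C ↦ CB

A->C, B->BA, C->CB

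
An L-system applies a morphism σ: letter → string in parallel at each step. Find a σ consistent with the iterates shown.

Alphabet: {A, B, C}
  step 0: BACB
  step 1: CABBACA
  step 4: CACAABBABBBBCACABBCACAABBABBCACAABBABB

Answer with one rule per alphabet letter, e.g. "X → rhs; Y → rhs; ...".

A->BB, B->CA, C->A

  step 0 ⇒ step 1: BACB ⇒ CA·BB·A·CA
    A ↦ BB
    B ↦ CA
    C ↦ A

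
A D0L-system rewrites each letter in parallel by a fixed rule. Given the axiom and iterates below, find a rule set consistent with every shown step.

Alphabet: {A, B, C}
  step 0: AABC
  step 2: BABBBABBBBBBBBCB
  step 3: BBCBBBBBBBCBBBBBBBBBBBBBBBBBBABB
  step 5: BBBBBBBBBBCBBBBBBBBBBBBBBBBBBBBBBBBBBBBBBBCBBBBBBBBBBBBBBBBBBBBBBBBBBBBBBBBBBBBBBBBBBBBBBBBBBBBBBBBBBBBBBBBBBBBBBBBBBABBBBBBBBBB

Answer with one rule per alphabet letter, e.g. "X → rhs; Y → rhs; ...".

  step 2 ⇒ step 3: BABBBABBBBBBBBCB ⇒ BB·CB·BB·BB·BB·CB·BB·BB·BB·BB·BB·BB·BB·BB·BA·BB
    A ↦ CB
    B ↦ BB
    C ↦ BA

A->CB, B->BB, C->BA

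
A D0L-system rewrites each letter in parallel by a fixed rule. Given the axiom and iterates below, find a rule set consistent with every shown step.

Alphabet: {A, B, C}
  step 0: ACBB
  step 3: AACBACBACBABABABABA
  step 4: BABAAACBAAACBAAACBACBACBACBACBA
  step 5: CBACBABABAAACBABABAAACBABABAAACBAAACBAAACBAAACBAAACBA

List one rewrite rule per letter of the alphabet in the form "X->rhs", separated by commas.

  step 4 ⇒ step 5: BABAAACBAAACBAAACBACBACBACBACBA ⇒ C·BA·C·BA·BA·BA·AA·C·BA·BA·BA·AA·C·BA·BA·BA·AA·C·BA·AA·C·BA·AA·C·BA·AA·C·BA·AA·C·BA
    A ↦ BA
    B ↦ C
    C ↦ AA

A->BA, B->C, C->AA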